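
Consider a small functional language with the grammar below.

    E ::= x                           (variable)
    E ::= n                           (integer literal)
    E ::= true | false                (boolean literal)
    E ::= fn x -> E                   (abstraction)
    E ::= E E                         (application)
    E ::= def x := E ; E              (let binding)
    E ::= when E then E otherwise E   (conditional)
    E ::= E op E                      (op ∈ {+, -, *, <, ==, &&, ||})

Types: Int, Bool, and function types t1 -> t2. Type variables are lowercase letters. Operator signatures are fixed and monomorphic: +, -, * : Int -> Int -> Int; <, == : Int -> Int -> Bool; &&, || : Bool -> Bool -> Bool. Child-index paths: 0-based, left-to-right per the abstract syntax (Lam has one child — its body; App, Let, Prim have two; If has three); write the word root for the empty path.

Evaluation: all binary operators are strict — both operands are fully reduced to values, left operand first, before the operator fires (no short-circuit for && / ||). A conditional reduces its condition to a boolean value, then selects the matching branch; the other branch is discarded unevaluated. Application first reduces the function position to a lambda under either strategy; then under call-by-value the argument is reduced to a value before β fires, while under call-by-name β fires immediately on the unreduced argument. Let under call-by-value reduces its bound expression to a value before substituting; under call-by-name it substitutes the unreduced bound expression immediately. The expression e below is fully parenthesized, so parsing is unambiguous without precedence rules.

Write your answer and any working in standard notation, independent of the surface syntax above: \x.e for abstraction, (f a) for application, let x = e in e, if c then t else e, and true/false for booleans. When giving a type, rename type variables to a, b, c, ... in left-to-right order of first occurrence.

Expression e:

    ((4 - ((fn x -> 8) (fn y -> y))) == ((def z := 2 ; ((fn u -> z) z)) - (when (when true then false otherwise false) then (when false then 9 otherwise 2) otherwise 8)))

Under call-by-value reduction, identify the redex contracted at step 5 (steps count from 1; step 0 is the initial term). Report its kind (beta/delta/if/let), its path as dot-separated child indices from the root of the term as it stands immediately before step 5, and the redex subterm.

Answer: if at 1.1.0 : (if true then false else false)

Working:
step 0: ((4 - ((\x.8) (\y.y))) == ((let z = 2 in ((\u.z) z)) - (if (if true then false else false) then (if false then 9 else 2) else 8)))
step 1: [beta@0.1] ((4 - 8) == ((let z = 2 in ((\u.z) z)) - (if (if true then false else false) then (if false then 9 else 2) else 8)))
step 2: [delta@0] (-4 == ((let z = 2 in ((\u.z) z)) - (if (if true then false else false) then (if false then 9 else 2) else 8)))
step 3: [let@1.0] (-4 == (((\u.2) 2) - (if (if true then false else false) then (if false then 9 else 2) else 8)))
step 4: [beta@1.0] (-4 == (2 - (if (if true then false else false) then (if false then 9 else 2) else 8)))
step 5: [if@1.1.0] (-4 == (2 - (if false then (if false then 9 else 2) else 8)))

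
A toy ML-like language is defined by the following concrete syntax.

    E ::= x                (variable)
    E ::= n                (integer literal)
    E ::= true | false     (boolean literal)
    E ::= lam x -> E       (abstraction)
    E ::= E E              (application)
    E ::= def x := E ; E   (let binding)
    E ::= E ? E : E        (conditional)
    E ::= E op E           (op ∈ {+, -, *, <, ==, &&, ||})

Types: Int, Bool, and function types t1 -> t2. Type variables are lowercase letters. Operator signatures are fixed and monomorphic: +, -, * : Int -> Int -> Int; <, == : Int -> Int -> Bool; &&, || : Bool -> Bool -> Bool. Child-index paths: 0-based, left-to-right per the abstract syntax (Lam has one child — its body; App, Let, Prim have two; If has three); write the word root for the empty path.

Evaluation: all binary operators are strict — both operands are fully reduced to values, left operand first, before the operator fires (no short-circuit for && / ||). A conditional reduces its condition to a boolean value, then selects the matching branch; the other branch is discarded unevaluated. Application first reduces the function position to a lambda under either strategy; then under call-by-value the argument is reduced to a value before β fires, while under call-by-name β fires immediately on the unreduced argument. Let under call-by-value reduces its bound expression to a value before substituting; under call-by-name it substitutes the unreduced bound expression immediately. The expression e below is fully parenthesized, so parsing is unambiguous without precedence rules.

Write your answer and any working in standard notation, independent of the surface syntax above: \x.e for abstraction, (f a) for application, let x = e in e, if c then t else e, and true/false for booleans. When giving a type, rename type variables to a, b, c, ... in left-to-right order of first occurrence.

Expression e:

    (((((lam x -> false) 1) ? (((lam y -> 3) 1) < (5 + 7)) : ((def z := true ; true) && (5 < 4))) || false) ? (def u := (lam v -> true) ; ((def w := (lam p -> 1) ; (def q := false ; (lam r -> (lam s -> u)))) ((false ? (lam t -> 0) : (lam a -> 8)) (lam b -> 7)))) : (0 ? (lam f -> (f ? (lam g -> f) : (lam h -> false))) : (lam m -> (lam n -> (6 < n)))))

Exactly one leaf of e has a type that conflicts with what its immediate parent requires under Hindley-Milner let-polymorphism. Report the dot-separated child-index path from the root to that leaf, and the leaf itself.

Derivation:
\x._ : a -> Bool
  unify a -> Bool ~ Int -> b
  unify a ~ Int
  unify Bool ~ b
_ _ : Bool
  unify Bool ~ Bool
\y._ : c -> Int
  unify c -> Int ~ Int -> d
  unify c ~ Int
  unify Int ~ d
_ _ : Int
  unify Int ~ Int
  unify Int ~ Int
  unify Int ~ Int
  unify Int ~ Int
let z : Bool
  unify Bool ~ Bool
  unify Int ~ Int
  unify Int ~ Int
  unify Bool ~ Bool
  unify Bool ~ Bool
  unify Bool ~ Bool
  unify Bool ~ Bool
  unify Bool ~ Bool
\v._ : e -> Bool
let u : forall. e -> Bool
\p._ : f -> Int
let w : forall. f -> Int
let q : Bool
u : i -> Bool
\s._ : h -> i -> Bool
\r._ : g -> h -> i -> Bool
  unify Bool ~ Bool
\t._ : j -> Int
\a._ : k -> Int
  unify j -> Int ~ k -> Int
  unify j ~ k
  unify Int ~ Int
\b._ : l -> Int
  unify k -> Int ~ (l -> Int) -> m
  unify k ~ l -> Int
  unify Int ~ m
_ _ : Int
  unify g -> h -> i -> Bool ~ Int -> n
  unify g ~ Int
  unify h -> i -> Bool ~ n
_ _ : h -> i -> Bool
  unify Int ~ Bool
  FAIL: mismatch Int ~ Bool

Answer: 2.0 : 0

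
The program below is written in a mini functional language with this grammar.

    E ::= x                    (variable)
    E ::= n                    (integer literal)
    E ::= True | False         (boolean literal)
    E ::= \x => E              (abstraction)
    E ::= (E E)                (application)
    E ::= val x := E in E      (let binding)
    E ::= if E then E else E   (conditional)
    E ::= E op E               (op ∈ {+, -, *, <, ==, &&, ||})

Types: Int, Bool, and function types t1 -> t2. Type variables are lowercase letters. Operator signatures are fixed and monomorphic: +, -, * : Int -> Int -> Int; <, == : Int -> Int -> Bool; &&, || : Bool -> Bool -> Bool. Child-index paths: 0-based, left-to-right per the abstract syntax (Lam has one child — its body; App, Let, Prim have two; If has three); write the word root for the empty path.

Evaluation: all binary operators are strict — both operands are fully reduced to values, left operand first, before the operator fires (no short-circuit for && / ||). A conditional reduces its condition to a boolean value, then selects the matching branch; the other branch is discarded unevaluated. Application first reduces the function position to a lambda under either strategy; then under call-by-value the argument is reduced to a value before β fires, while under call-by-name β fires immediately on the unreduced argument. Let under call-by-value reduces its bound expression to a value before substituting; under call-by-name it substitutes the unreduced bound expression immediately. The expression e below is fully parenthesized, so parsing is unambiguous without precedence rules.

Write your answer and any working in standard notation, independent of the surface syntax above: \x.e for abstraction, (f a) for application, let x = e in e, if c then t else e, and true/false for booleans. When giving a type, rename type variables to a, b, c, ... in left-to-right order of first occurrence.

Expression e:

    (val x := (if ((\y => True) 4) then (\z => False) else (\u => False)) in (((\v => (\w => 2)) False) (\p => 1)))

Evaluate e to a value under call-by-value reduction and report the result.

Trace:
step 0: (let x = (if ((\y.true) 4) then (\z.false) else (\u.false)) in (((\v.(\w.2)) false) (\p.1)))
step 1: [beta@0.0] (let x = (if true then (\z.false) else (\u.false)) in (((\v.(\w.2)) false) (\p.1)))
step 2: [if@0] (let x = (\z.false) in (((\v.(\w.2)) false) (\p.1)))
step 3: [let@root] (((\v.(\w.2)) false) (\p.1))
step 4: [beta@0] ((\w.2) (\p.1))
step 5: [beta@root] 2

Answer: 2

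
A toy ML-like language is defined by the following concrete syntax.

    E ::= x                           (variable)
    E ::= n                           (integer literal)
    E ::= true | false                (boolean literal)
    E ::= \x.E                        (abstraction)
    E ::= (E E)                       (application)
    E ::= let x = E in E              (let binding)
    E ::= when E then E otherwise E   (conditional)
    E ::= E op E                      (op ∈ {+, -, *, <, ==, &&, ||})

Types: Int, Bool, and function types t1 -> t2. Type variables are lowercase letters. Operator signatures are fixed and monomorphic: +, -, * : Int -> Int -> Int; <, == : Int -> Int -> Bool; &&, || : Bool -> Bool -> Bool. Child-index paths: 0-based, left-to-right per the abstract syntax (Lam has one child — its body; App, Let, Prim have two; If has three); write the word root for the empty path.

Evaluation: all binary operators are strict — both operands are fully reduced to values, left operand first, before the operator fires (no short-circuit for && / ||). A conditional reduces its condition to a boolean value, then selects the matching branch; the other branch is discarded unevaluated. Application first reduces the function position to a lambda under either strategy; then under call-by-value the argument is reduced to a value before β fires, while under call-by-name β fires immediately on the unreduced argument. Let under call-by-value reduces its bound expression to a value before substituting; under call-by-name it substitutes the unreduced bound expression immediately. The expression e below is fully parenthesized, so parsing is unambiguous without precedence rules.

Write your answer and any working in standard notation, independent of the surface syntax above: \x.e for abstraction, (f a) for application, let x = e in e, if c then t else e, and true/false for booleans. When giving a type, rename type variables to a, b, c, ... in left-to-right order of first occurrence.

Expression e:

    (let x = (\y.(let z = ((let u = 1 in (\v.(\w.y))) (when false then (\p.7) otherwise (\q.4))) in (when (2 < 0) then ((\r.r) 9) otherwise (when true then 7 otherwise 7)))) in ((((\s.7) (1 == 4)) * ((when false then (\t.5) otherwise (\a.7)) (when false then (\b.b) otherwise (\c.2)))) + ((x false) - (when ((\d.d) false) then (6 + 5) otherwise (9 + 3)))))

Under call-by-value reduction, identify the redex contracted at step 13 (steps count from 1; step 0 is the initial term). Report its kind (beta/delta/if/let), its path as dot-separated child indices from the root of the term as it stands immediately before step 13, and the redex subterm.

Trace:
step 0: (let x = (\y.(let z = ((let u = 1 in (\v.(\w.y))) (if false then (\p.7) else (\q.4))) in (if (2 < 0) then ((\r.r) 9) else (if true then 7 else 7)))) in ((((\s.7) (1 == 4)) * ((if false then (\t.5) else (\a.7)) (if false then (\b.b) else (\c.2)))) + ((x false) - (if ((\d.d) false) then (6 + 5) else (9 + 3)))))
step 1: [let@root] ((((\s.7) (1 == 4)) * ((if false then (\t.5) else (\a.7)) (if false then (\b.b) else (\c.2)))) + (((\y.(let z = ((let u = 1 in (\v.(\w.y))) (if false then (\p.7) else (\q.4))) in (if (2 < 0) then ((\r.r) 9) else (if true then 7 else 7)))) false) - (if ((\d.d) false) then (6 + 5) else (9 + 3))))
step 2: [delta@0.0.1] ((((\s.7) false) * ((if false then (\t.5) else (\a.7)) (if false then (\b.b) else (\c.2)))) + (((\y.(let z = ((let u = 1 in (\v.(\w.y))) (if false then (\p.7) else (\q.4))) in (if (2 < 0) then ((\r.r) 9) else (if true then 7 else 7)))) false) - (if ((\d.d) false) then (6 + 5) else (9 + 3))))
step 3: [beta@0.0] ((7 * ((if false then (\t.5) else (\a.7)) (if false then (\b.b) else (\c.2)))) + (((\y.(let z = ((let u = 1 in (\v.(\w.y))) (if false then (\p.7) else (\q.4))) in (if (2 < 0) then ((\r.r) 9) else (if true then 7 else 7)))) false) - (if ((\d.d) false) then (6 + 5) else (9 + 3))))
step 4: [if@0.1.0] ((7 * ((\a.7) (if false then (\b.b) else (\c.2)))) + (((\y.(let z = ((let u = 1 in (\v.(\w.y))) (if false then (\p.7) else (\q.4))) in (if (2 < 0) then ((\r.r) 9) else (if true then 7 else 7)))) false) - (if ((\d.d) false) then (6 + 5) else (9 + 3))))
step 5: [if@0.1.1] ((7 * ((\a.7) (\c.2))) + (((\y.(let z = ((let u = 1 in (\v.(\w.y))) (if false then (\p.7) else (\q.4))) in (if (2 < 0) then ((\r.r) 9) else (if true then 7 else 7)))) false) - (if ((\d.d) false) then (6 + 5) else (9 + 3))))
step 6: [beta@0.1] ((7 * 7) + (((\y.(let z = ((let u = 1 in (\v.(\w.y))) (if false then (\p.7) else (\q.4))) in (if (2 < 0) then ((\r.r) 9) else (if true then 7 else 7)))) false) - (if ((\d.d) false) then (6 + 5) else (9 + 3))))
step 7: [delta@0] (49 + (((\y.(let z = ((let u = 1 in (\v.(\w.y))) (if false then (\p.7) else (\q.4))) in (if (2 < 0) then ((\r.r) 9) else (if true then 7 else 7)))) false) - (if ((\d.d) false) then (6 + 5) else (9 + 3))))
step 8: [beta@1.0] (49 + ((let z = ((let u = 1 in (\v.(\w.false))) (if false then (\p.7) else (\q.4))) in (if (2 < 0) then ((\r.r) 9) else (if true then 7 else 7))) - (if ((\d.d) false) then (6 + 5) else (9 + 3))))
step 9: [let@1.0.0.0] (49 + ((let z = ((\v.(\w.false)) (if false then (\p.7) else (\q.4))) in (if (2 < 0) then ((\r.r) 9) else (if true then 7 else 7))) - (if ((\d.d) false) then (6 + 5) else (9 + 3))))
step 10: [if@1.0.0.1] (49 + ((let z = ((\v.(\w.false)) (\q.4)) in (if (2 < 0) then ((\r.r) 9) else (if true then 7 else 7))) - (if ((\d.d) false) then (6 + 5) else (9 + 3))))
step 11: [beta@1.0.0] (49 + ((let z = (\w.false) in (if (2 < 0) then ((\r.r) 9) else (if true then 7 else 7))) - (if ((\d.d) false) then (6 + 5) else (9 + 3))))
step 12: [let@1.0] (49 + ((if (2 < 0) then ((\r.r) 9) else (if true then 7 else 7)) - (if ((\d.d) false) then (6 + 5) else (9 + 3))))
step 13: [delta@1.0.0] (49 + ((if false then ((\r.r) 9) else (if true then 7 else 7)) - (if ((\d.d) false) then (6 + 5) else (9 + 3))))

Answer: delta at 1.0.0 : (2 < 0)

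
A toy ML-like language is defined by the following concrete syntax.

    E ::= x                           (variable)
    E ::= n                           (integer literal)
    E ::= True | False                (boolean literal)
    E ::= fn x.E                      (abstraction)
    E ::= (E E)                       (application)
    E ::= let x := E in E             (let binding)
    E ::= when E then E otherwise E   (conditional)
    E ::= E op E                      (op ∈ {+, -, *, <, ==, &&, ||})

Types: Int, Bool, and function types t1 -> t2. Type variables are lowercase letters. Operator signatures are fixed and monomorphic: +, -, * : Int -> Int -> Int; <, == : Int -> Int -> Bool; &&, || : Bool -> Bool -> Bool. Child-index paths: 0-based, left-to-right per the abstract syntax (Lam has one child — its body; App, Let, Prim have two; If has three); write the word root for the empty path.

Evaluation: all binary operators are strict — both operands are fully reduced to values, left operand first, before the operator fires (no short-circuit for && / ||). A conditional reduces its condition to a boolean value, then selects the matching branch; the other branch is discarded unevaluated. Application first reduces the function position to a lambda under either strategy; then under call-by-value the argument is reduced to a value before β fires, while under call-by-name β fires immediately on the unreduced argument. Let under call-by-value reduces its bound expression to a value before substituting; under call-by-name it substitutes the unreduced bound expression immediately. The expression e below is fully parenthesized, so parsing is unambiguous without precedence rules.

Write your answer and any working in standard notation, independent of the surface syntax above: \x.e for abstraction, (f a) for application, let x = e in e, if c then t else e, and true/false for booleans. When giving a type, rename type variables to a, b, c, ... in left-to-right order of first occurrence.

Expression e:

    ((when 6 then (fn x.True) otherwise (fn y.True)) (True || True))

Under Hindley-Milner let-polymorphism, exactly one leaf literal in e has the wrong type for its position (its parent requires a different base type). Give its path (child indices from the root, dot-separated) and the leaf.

Answer: 0.0 : 6

Derivation:
  unify Int ~ Bool
  FAIL: mismatch Int ~ Bool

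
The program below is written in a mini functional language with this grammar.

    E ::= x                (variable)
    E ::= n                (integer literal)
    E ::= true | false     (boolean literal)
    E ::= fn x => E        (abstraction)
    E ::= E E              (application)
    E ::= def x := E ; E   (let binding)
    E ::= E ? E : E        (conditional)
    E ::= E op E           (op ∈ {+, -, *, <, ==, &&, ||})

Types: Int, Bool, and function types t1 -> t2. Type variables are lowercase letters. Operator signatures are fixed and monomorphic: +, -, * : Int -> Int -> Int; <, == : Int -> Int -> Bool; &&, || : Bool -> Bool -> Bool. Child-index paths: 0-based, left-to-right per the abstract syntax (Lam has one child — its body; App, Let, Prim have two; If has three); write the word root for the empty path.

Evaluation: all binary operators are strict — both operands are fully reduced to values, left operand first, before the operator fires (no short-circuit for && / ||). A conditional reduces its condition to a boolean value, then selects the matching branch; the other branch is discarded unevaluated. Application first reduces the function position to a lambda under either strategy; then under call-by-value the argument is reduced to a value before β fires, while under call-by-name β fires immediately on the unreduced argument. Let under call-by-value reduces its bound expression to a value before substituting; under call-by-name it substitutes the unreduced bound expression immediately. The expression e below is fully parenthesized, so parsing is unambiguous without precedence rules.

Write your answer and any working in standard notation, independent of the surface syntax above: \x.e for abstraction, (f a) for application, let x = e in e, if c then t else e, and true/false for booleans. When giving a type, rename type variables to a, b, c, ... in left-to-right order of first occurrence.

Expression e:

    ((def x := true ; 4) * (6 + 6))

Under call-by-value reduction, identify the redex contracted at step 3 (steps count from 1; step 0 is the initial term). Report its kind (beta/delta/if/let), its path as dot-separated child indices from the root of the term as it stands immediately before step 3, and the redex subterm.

Answer: delta at root : (4 * 12)

Trace:
step 0: ((let x = true in 4) * (6 + 6))
step 1: [let@0] (4 * (6 + 6))
step 2: [delta@1] (4 * 12)
step 3: [delta@root] 48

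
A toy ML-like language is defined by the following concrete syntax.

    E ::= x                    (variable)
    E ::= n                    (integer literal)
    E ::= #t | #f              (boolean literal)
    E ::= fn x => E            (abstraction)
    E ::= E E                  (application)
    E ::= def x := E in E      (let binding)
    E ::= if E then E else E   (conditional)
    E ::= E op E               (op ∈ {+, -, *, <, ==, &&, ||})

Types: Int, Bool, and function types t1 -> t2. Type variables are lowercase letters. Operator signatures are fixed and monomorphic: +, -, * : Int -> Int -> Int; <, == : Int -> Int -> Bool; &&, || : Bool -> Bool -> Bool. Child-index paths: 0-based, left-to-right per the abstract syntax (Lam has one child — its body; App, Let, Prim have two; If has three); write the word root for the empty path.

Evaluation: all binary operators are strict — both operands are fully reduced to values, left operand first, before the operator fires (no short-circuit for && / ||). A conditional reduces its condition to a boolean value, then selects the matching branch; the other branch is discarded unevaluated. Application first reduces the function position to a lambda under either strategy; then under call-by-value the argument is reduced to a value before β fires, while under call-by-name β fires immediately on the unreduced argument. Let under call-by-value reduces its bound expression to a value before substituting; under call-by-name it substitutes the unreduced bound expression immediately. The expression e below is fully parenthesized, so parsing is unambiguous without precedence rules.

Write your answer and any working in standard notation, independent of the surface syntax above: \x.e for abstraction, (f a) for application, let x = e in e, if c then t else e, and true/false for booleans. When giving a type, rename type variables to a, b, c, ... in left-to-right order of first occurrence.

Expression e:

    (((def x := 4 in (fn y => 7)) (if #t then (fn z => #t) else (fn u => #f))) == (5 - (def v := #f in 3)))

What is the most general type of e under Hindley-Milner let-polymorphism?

Working:
let x : Int
\y._ : a -> Int
  unify Bool ~ Bool
\z._ : b -> Bool
\u._ : c -> Bool
  unify b -> Bool ~ c -> Bool
  unify b ~ c
  unify Bool ~ Bool
  unify a -> Int ~ (c -> Bool) -> d
  unify a ~ c -> Bool
  unify Int ~ d
_ _ : Int
  unify Int ~ Int
  unify Int ~ Int
let v : Bool
  unify Int ~ Int
  unify Int ~ Int

Answer: Bool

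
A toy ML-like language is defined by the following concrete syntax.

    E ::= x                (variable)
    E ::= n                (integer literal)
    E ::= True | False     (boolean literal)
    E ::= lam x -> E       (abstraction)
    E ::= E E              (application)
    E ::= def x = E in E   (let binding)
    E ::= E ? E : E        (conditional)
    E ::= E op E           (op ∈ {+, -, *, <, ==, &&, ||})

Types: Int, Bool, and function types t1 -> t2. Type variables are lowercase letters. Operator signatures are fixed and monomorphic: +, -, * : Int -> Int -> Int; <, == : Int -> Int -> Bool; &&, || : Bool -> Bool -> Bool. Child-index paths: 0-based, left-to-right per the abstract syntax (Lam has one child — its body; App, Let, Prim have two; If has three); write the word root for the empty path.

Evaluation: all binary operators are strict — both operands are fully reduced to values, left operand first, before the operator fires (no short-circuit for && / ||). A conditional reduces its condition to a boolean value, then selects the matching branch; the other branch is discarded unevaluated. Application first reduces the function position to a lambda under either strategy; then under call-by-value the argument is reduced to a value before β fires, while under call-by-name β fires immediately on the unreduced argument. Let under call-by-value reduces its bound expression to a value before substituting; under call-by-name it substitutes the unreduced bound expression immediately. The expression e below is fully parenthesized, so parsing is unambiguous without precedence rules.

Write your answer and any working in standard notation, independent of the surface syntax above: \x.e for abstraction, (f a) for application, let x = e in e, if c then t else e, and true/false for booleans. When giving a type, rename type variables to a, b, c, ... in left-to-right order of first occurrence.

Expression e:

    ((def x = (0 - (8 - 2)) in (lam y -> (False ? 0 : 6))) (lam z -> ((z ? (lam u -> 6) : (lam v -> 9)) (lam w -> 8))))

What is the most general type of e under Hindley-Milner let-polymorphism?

Answer: Int

Trace:
  unify Int ~ Int
  unify Int ~ Int
  unify Int ~ Int
  unify Int ~ Int
let x : Int
  unify Bool ~ Bool
  unify Int ~ Int
\y._ : a -> Int
z : b
  unify b ~ Bool
\u._ : c -> Int
\v._ : d -> Int
  unify c -> Int ~ d -> Int
  unify c ~ d
  unify Int ~ Int
\w._ : e -> Int
  unify d -> Int ~ (e -> Int) -> f
  unify d ~ e -> Int
  unify Int ~ f
_ _ : Int
\z._ : Bool -> Int
  unify a -> Int ~ (Bool -> Int) -> g
  unify a ~ Bool -> Int
  unify Int ~ g
_ _ : Int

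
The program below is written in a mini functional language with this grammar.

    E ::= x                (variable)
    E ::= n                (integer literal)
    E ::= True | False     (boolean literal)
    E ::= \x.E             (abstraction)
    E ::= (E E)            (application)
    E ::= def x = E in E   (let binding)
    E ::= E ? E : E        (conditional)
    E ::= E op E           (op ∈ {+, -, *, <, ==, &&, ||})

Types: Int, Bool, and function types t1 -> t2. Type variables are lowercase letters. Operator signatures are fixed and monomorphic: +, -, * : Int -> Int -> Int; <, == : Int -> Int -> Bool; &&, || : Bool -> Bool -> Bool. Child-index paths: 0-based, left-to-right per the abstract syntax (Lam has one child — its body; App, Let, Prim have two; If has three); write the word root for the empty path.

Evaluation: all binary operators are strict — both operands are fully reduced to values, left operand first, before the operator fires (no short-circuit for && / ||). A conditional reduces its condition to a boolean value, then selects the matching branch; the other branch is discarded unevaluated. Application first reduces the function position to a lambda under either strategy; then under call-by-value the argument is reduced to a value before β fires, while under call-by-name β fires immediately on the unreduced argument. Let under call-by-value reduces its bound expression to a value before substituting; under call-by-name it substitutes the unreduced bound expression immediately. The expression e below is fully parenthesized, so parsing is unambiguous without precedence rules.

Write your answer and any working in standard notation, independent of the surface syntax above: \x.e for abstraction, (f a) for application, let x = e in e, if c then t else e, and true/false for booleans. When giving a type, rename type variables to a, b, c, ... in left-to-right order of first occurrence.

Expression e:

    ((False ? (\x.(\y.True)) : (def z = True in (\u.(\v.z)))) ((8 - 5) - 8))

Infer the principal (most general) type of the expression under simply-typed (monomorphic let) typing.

Answer: a -> Bool

Working:
  unify Bool ~ Bool
\y._ : b -> Bool
\x._ : a -> b -> Bool
let z : Bool
z : Bool
\v._ : d -> Bool
\u._ : c -> d -> Bool
  unify a -> b -> Bool ~ c -> d -> Bool
  unify a ~ c
  unify b -> Bool ~ d -> Bool
  unify b ~ d
  unify Bool ~ Bool
  unify Int ~ Int
  unify Int ~ Int
  unify Int ~ Int
  unify Int ~ Int
  unify c -> d -> Bool ~ Int -> e
  unify c ~ Int
  unify d -> Bool ~ e
_ _ : d -> Bool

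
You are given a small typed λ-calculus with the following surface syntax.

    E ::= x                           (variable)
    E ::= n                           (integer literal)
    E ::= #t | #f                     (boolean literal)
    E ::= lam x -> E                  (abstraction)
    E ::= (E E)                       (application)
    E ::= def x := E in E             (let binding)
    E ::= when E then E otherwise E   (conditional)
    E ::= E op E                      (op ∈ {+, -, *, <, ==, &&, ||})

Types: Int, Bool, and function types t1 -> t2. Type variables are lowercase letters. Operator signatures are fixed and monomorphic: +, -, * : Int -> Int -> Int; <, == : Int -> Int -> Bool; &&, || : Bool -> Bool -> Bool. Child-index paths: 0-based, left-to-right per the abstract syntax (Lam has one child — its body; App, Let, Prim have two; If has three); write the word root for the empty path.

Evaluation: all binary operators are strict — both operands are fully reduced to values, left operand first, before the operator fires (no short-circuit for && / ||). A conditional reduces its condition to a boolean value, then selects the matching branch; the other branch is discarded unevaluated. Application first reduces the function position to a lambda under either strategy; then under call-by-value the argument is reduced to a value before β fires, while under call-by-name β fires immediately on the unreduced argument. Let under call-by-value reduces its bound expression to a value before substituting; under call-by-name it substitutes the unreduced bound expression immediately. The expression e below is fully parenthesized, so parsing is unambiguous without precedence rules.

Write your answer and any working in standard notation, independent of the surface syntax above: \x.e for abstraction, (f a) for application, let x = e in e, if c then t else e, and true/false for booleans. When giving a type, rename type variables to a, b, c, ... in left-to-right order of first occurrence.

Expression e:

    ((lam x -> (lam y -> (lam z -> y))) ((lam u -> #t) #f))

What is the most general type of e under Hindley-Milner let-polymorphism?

Answer: a -> b -> a

Derivation:
y : b
\z._ : c -> b
\y._ : b -> c -> b
\x._ : a -> b -> c -> b
\u._ : d -> Bool
  unify d -> Bool ~ Bool -> e
  unify d ~ Bool
  unify Bool ~ e
_ _ : Bool
  unify a -> b -> c -> b ~ Bool -> f
  unify a ~ Bool
  unify b -> c -> b ~ f
_ _ : b -> c -> b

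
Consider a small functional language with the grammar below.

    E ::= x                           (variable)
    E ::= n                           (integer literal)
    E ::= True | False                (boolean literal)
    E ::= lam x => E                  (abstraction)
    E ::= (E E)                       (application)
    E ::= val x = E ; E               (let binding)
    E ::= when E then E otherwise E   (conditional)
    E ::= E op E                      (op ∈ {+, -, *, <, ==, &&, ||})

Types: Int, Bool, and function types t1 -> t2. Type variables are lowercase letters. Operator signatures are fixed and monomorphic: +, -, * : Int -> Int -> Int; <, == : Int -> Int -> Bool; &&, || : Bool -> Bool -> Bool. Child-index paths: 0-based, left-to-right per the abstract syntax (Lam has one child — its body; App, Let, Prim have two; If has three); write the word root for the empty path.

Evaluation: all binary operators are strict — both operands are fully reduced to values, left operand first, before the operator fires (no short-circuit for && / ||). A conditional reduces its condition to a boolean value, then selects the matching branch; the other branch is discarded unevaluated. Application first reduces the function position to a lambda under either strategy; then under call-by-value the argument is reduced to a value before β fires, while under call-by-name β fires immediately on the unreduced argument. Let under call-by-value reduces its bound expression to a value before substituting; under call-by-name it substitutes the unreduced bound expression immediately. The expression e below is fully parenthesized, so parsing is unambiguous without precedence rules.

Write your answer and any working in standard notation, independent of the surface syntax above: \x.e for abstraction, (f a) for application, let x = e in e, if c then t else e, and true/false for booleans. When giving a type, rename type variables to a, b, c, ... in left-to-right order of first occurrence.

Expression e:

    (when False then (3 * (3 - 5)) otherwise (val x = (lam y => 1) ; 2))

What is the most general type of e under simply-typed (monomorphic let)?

Answer: Int

Derivation:
  unify Bool ~ Bool
  unify Int ~ Int
  unify Int ~ Int
  unify Int ~ Int
  unify Int ~ Int
\y._ : a -> Int
let x : a -> Int
  unify Int ~ Int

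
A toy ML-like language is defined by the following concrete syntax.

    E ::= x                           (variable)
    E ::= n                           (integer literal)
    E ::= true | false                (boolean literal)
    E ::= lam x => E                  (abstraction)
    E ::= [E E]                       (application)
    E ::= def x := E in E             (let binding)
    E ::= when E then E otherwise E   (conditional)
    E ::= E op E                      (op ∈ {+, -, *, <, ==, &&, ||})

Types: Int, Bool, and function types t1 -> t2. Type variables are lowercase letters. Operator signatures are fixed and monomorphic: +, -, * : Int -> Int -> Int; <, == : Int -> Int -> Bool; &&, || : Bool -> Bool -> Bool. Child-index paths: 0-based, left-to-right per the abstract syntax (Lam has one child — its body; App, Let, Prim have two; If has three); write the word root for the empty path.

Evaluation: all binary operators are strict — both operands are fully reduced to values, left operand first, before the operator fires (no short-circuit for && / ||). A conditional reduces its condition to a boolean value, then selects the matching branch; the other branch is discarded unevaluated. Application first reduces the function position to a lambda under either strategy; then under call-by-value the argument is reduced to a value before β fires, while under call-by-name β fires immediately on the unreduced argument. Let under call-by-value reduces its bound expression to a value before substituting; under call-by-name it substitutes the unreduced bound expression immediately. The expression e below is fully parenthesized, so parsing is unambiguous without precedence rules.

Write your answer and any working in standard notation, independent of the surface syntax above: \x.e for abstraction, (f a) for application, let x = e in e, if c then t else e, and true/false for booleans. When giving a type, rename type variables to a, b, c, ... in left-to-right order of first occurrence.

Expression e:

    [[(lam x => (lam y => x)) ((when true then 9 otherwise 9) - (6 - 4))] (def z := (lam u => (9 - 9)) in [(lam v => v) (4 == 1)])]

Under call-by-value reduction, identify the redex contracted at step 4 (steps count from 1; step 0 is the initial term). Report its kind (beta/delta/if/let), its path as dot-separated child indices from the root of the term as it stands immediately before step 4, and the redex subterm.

Derivation:
step 0: (((\x.(\y.x)) ((if true then 9 else 9) - (6 - 4))) (let z = (\u.(9 - 9)) in ((\v.v) (4 == 1))))
step 1: [if@0.1.0] (((\x.(\y.x)) (9 - (6 - 4))) (let z = (\u.(9 - 9)) in ((\v.v) (4 == 1))))
step 2: [delta@0.1.1] (((\x.(\y.x)) (9 - 2)) (let z = (\u.(9 - 9)) in ((\v.v) (4 == 1))))
step 3: [delta@0.1] (((\x.(\y.x)) 7) (let z = (\u.(9 - 9)) in ((\v.v) (4 == 1))))
step 4: [beta@0] ((\y.7) (let z = (\u.(9 - 9)) in ((\v.v) (4 == 1))))

Answer: beta at 0 : ((\x.(\y.x)) 7)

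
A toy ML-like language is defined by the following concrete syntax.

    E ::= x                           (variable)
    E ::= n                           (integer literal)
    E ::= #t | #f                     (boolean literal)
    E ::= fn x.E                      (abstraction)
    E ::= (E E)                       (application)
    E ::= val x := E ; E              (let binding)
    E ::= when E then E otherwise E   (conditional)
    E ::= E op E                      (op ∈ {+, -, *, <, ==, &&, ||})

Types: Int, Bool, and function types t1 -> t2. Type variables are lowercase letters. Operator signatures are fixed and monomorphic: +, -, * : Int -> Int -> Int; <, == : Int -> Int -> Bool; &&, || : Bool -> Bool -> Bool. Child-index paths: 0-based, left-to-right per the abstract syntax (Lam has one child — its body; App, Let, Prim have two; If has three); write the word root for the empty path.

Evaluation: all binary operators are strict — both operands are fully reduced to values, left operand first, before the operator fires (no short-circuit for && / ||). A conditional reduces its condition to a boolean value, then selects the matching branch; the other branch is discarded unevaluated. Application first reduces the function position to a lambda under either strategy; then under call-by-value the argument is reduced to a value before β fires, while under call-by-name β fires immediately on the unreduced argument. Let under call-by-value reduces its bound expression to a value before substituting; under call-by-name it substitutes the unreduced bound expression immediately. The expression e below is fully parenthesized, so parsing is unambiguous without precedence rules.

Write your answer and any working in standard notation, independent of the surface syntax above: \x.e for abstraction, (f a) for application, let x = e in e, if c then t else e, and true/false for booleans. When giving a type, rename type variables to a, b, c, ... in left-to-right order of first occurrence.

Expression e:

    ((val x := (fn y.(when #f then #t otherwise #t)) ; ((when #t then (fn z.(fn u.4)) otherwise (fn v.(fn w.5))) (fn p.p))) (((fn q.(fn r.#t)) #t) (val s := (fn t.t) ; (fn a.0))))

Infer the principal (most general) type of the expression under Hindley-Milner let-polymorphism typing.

Answer: Int

Derivation:
  unify Bool ~ Bool
  unify Bool ~ Bool
\y._ : a -> Bool
let x : forall. a -> Bool
  unify Bool ~ Bool
\u._ : c -> Int
\z._ : b -> c -> Int
\w._ : e -> Int
\v._ : d -> e -> Int
  unify b -> c -> Int ~ d -> e -> Int
  unify b ~ d
  unify c -> Int ~ e -> Int
  unify c ~ e
  unify Int ~ Int
p : f
\p._ : f -> f
  unify d -> e -> Int ~ (f -> f) -> g
  unify d ~ f -> f
  unify e -> Int ~ g
_ _ : e -> Int
\r._ : i -> Bool
\q._ : h -> i -> Bool
  unify h -> i -> Bool ~ Bool -> j
  unify h ~ Bool
  unify i -> Bool ~ j
_ _ : i -> Bool
t : k
\t._ : k -> k
let s : forall. k -> k
\a._ : l -> Int
  unify i -> Bool ~ (l -> Int) -> m
  unify i ~ l -> Int
  unify Bool ~ m
_ _ : Bool
  unify e -> Int ~ Bool -> n
  unify e ~ Bool
  unify Int ~ n
_ _ : Int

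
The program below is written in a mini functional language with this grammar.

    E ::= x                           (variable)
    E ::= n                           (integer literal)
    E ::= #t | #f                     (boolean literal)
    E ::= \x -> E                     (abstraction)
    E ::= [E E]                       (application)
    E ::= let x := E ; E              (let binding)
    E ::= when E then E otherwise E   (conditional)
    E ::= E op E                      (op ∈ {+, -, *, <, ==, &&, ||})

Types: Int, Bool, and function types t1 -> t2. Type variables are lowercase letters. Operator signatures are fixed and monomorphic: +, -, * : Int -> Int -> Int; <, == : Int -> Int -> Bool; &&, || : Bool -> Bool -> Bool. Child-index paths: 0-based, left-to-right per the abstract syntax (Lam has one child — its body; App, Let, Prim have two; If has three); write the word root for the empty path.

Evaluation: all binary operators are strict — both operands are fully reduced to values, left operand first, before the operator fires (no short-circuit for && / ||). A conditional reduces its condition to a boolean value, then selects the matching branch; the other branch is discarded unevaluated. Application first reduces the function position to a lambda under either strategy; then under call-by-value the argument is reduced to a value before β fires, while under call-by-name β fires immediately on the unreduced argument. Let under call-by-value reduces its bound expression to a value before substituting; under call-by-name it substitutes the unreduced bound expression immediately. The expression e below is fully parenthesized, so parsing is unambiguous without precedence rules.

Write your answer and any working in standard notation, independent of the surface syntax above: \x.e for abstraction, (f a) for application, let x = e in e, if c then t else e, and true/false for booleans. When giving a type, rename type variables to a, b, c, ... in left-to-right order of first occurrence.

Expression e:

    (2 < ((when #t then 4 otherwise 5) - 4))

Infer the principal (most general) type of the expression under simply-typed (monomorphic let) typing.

Derivation:
  unify Int ~ Int
  unify Bool ~ Bool
  unify Int ~ Int
  unify Int ~ Int
  unify Int ~ Int
  unify Int ~ Int

Answer: Bool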